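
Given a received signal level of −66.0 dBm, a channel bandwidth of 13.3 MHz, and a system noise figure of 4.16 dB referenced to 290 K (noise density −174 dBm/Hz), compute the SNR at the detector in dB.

32.6 dB

Noise floor: N = −174 + 10 log₁₀(B) + NF
10 log₁₀(1.33×10⁷) = 71.24 dB
N = −174 + 71.24 + 4.16 = −98.60 dBm
SNR = P_sig − N = −66.0 − (−98.60) = 32.60 dB → 32.6 dB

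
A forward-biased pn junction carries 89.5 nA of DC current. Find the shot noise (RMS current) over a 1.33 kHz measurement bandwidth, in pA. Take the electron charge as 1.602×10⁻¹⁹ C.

I_n = √(2qI·B)
2qI·B = 2 × 1.602×10⁻¹⁹ × 8.95×10⁻⁸ × 1.33×10³ = 3.81×10⁻²³ A²
I_n = √(3.81×10⁻²³) = 6.18×10⁻¹² A = 6.18 pA

6.18 pA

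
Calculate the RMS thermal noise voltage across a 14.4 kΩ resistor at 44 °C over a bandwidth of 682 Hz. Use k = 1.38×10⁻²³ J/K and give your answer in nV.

T = 44 °C + 273.15 = 317.15 K
V_n = √(4kTRB)
4kTRB = 4 × 1.38×10⁻²³ × 317.15 × 1.44×10⁴ × 6.82×10² = 1.72×10⁻¹³ V²
V_n = √(1.72×10⁻¹³) = 4.15×10⁻⁷ V = 415 nV

415 nV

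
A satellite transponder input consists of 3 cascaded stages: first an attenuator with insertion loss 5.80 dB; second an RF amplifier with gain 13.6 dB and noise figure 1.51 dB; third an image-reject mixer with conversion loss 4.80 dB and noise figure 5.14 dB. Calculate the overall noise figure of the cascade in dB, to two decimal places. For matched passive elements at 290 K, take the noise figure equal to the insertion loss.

7.60 dB

Convert to linear (a loss of L dB is a gain of −L dB): F_i = 10^(NF_i/10), G_i = 10^(G_i,dB/10)
  Stage 1: F_1 = 10^(5.80/10) = 3.802, G_1 = 10^(−5.80/10) = 0.2630
  Stage 2: F_2 = 10^(1.51/10) = 1.416, G_2 = 10^(13.6/10) = 22.91
  Stage 3: F_3 = 10^(5.14/10) = 3.266, G_3 = 10^(−4.80/10) = 0.3311
Friis cascade:
  F = 3.802 + (1.416 − 1)/0.2630 + (3.266 − 1)/6.026 = 5.759
NF = 10 log₁₀(5.759) = 7.60 dB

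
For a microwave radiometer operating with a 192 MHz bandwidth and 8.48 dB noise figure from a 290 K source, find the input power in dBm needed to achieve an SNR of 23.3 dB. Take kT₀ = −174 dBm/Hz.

Sensitivity = −174 + 10 log₁₀(B) + NF + SNR_min
= −174 + 82.83 + 8.48 + 23.3
= −59.39 dBm → −59.4 dBm

−59.4 dBm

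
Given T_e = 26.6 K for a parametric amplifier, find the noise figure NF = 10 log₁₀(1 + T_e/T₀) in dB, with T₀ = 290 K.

0.381 dB

F = 1 + T_e/T₀ = 1 + 26.6/290 = 1.09172
NF = 10 log₁₀(1.09172) = 0.381 dB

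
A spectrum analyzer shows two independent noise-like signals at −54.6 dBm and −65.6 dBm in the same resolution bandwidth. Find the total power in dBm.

−54.3 dBm

Convert to linear, add, convert back:
P₁ = 3.47×10⁻⁹ W, P₂ = 2.75×10⁻¹⁰ W
P_tot = 3.74×10⁻⁹ W → 10 log₁₀(P_tot / 10⁻³) = −54.3 dBm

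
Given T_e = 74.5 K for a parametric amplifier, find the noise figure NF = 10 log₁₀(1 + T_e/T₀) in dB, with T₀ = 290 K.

F = 1 + T_e/T₀ = 1 + 74.5/290 = 1.2569
NF = 10 log₁₀(1.2569) = 0.993 dB

0.993 dB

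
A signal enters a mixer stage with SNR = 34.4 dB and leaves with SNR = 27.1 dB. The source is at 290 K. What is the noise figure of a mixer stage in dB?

7.3 dB

NF (dB) = SNR_in(dB) − SNR_out(dB) when the source is at T₀
NF = 34.4 − 27.1 = 7.3 dB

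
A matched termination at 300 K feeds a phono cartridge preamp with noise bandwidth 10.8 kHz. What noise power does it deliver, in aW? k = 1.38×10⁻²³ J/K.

P_n = kTB = 1.38×10⁻²³ × 300 × 1.08×10⁴ = 4.47×10⁻¹⁷ W = 44.7 aW

44.7 aW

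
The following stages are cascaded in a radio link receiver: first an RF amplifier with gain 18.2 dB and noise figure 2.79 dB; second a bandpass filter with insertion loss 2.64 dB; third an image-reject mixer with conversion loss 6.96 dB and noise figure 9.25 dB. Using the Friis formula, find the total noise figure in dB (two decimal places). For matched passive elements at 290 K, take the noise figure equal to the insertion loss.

Convert to linear (a loss of L dB is a gain of −L dB): F_i = 10^(NF_i/10), G_i = 10^(G_i,dB/10)
  Stage 1: F_1 = 10^(2.79/10) = 1.901, G_1 = 10^(18.2/10) = 66.07
  Stage 2: F_2 = 10^(2.64/10) = 1.837, G_2 = 10^(−2.64/10) = 0.5445
  Stage 3: F_3 = 10^(9.25/10) = 8.414, G_3 = 10^(−6.96/10) = 0.2014
Friis cascade:
  F = 1.901 + (1.837 − 1)/66.07 + (8.414 − 1)/35.97 = 2.120
NF = 10 log₁₀(2.120) = 3.26 dB

3.26 dB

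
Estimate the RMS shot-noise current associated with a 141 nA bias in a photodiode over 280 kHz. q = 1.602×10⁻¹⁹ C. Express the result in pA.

I_n = √(2qI·B)
2qI·B = 2 × 1.602×10⁻¹⁹ × 1.41×10⁻⁷ × 2.80×10⁵ = 1.26×10⁻²⁰ A²
I_n = √(1.26×10⁻²⁰) = 1.12×10⁻¹⁰ A = 112 pA

112 pA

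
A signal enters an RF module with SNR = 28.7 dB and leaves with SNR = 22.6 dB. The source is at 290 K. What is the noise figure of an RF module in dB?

6.1 dB

NF (dB) = SNR_in(dB) − SNR_out(dB) when the source is at T₀
NF = 28.7 − 22.6 = 6.1 dB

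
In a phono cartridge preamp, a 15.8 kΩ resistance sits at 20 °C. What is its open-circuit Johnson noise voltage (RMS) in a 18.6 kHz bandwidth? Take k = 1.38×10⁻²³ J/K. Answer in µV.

T = 20 °C + 273.15 = 293.15 K
V_n = √(4kTRB)
4kTRB = 4 × 1.38×10⁻²³ × 293.15 × 1.58×10⁴ × 1.86×10⁴ = 4.76×10⁻¹² V²
V_n = √(4.76×10⁻¹²) = 2.18×10⁻⁶ V = 2.18 µV

2.18 µV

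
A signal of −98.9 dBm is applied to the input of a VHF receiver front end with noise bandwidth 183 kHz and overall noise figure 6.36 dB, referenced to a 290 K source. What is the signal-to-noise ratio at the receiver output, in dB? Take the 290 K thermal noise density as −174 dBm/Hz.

16.1 dB

Noise floor: N = −174 + 10 log₁₀(B) + NF
10 log₁₀(1.83×10⁵) = 52.62 dB
N = −174 + 52.62 + 6.36 = −115.02 dBm
SNR = P_sig − N = −98.9 − (−115.02) = 16.12 dB → 16.1 dB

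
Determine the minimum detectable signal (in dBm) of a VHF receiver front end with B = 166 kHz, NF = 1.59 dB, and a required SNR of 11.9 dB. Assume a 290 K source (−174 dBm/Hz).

Sensitivity = −174 + 10 log₁₀(B) + NF + SNR_min
= −174 + 52.2 + 1.59 + 11.9
= −108.31 dBm → −108.3 dBm

−108.3 dBm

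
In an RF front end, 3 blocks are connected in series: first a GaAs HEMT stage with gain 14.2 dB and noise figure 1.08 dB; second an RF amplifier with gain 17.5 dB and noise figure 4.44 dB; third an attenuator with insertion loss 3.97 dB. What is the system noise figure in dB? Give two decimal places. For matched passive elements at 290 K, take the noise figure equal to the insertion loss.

Convert to linear (a loss of L dB is a gain of −L dB): F_i = 10^(NF_i/10), G_i = 10^(G_i,dB/10)
  Stage 1: F_1 = 10^(1.08/10) = 1.282, G_1 = 10^(14.2/10) = 26.30
  Stage 2: F_2 = 10^(4.44/10) = 2.780, G_2 = 10^(17.5/10) = 56.23
  Stage 3: F_3 = 10^(3.97/10) = 2.495, G_3 = 10^(−3.97/10) = 0.4009
Friis cascade:
  F = 1.282 + (2.780 − 1)/26.30 + (2.495 − 1)/1479 = 1.351
NF = 10 log₁₀(1.351) = 1.31 dB

1.31 dB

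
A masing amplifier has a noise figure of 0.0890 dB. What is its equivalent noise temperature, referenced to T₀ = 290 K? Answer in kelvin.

F = 10^(0.0890/10) = 1.0207
T_e = (F − 1)·T₀ = (1.0207 − 1) × 290 = 6.00 K

6.00 K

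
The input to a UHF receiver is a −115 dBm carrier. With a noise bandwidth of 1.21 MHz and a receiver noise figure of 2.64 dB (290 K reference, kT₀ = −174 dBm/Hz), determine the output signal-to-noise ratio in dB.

Noise floor: N = −174 + 10 log₁₀(B) + NF
10 log₁₀(1.21×10⁶) = 60.83 dB
N = −174 + 60.83 + 2.64 = −110.53 dBm
SNR = P_sig − N = −115 − (−110.53) = −4.47 dB → −4.5 dB

−4.5 dB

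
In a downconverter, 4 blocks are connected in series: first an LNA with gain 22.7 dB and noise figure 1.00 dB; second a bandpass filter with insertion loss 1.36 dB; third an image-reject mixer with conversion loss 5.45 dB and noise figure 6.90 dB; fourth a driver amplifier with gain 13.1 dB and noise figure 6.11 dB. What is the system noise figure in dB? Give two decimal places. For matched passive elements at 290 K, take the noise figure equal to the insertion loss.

1.36 dB

Convert to linear (a loss of L dB is a gain of −L dB): F_i = 10^(NF_i/10), G_i = 10^(G_i,dB/10)
  Stage 1: F_1 = 10^(1.00/10) = 1.259, G_1 = 10^(22.7/10) = 186.2
  Stage 2: F_2 = 10^(1.36/10) = 1.368, G_2 = 10^(−1.36/10) = 0.7311
  Stage 3: F_3 = 10^(6.90/10) = 4.898, G_3 = 10^(−5.45/10) = 0.2851
  Stage 4: F_4 = 10^(6.11/10) = 4.083, G_4 = 10^(13.1/10) = 20.42
Friis cascade:
  F = 1.259 + (1.368 − 1)/186.2 + (4.898 − 1)/136.1 + (4.083 − 1)/38.82 = 1.369
NF = 10 log₁₀(1.369) = 1.36 dB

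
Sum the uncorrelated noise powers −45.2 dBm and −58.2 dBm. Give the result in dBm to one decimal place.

−45.0 dBm

Convert to linear, add, convert back:
P₁ = 3.02×10⁻⁸ W, P₂ = 1.51×10⁻⁹ W
P_tot = 3.17×10⁻⁸ W → 10 log₁₀(P_tot / 10⁻³) = −45.0 dBm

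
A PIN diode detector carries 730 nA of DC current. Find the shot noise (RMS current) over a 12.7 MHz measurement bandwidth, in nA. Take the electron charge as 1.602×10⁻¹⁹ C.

I_n = √(2qI·B)
2qI·B = 2 × 1.602×10⁻¹⁹ × 7.30×10⁻⁷ × 1.27×10⁷ = 2.97×10⁻¹⁸ A²
I_n = √(2.97×10⁻¹⁸) = 1.72×10⁻⁹ A = 1.72 nA

1.72 nA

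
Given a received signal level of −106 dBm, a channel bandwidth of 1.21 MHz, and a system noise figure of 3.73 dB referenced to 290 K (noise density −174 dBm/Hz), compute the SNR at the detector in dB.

Noise floor: N = −174 + 10 log₁₀(B) + NF
10 log₁₀(1.21×10⁶) = 60.83 dB
N = −174 + 60.83 + 3.73 = −109.44 dBm
SNR = P_sig − N = −106 − (−109.44) = 3.44 dB → 3.4 dB

3.4 dB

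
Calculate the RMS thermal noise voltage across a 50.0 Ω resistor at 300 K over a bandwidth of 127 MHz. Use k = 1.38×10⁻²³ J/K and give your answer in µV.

10.3 µV

V_n = √(4kTRB)
4kTRB = 4 × 1.38×10⁻²³ × 300 × 5.00×10¹ × 1.27×10⁸ = 1.05×10⁻¹⁰ V²
V_n = √(1.05×10⁻¹⁰) = 1.03×10⁻⁵ V = 10.3 µV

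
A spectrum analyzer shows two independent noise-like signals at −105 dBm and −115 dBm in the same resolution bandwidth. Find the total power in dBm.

−104.6 dBm

Convert to linear, add, convert back:
P₁ = 3.16×10⁻¹⁴ W, P₂ = 3.16×10⁻¹⁵ W
P_tot = 3.48×10⁻¹⁴ W → 10 log₁₀(P_tot / 10⁻³) = −104.6 dBm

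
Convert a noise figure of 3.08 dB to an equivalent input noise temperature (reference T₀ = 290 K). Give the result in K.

F = 10^(3.08/10) = 2.03236
T_e = (F − 1)·T₀ = (2.03236 − 1) × 290 = 299 K

299 K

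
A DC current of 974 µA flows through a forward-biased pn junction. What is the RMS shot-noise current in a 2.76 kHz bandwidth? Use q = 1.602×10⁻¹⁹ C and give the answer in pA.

928 pA

I_n = √(2qI·B)
2qI·B = 2 × 1.602×10⁻¹⁹ × 9.74×10⁻⁴ × 2.76×10³ = 8.61×10⁻¹⁹ A²
I_n = √(8.61×10⁻¹⁹) = 9.28×10⁻¹⁰ A = 928 pA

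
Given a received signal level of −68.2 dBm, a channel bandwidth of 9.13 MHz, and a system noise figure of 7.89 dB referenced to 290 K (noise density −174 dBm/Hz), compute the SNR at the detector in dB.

Noise floor: N = −174 + 10 log₁₀(B) + NF
10 log₁₀(9.13×10⁶) = 69.6 dB
N = −174 + 69.6 + 7.89 = −96.51 dBm
SNR = P_sig − N = −68.2 − (−96.51) = 28.31 dB → 28.3 dB

28.3 dB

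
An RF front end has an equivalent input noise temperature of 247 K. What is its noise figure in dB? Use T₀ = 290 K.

F = 1 + T_e/T₀ = 1 + 247/290 = 1.85172
NF = 10 log₁₀(1.85172) = 2.68 dB

2.68 dB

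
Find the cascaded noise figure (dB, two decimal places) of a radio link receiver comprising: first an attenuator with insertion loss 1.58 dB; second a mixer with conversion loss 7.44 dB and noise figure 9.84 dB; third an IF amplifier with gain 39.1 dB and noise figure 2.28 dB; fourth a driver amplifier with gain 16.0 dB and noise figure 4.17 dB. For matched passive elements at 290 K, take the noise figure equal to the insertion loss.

Convert to linear (a loss of L dB is a gain of −L dB): F_i = 10^(NF_i/10), G_i = 10^(G_i,dB/10)
  Stage 1: F_1 = 10^(1.58/10) = 1.439, G_1 = 10^(−1.58/10) = 0.6950
  Stage 2: F_2 = 10^(9.84/10) = 9.638, G_2 = 10^(−7.44/10) = 0.1803
  Stage 3: F_3 = 10^(2.28/10) = 1.690, G_3 = 10^(39.1/10) = 8128
  Stage 4: F_4 = 10^(4.17/10) = 2.612, G_4 = 10^(16.0/10) = 39.81
Friis cascade:
  F = 1.439 + (9.638 − 1)/0.6950 + (1.690 − 1)/0.1253 + (2.612 − 1)/1019 = 19.38
NF = 10 log₁₀(19.38) = 12.87 dB

12.87 dB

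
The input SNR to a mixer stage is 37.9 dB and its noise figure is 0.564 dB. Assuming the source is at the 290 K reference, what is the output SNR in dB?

By definition F = SNR_in/SNR_out, so in dB: SNR_out = SNR_in − NF
SNR_out = 37.9 − 0.564 = 37.336 dB

37.336 dB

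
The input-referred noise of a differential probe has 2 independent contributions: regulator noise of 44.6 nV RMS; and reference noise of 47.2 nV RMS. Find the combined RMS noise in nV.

64.9 nV

Uncorrelated sources add in power (mean-square): V_tot = √(ΣV_i²)
V_tot = √[(4.46×10⁻⁸)² + (4.72×10⁻⁸)²] = 6.49×10⁻⁸ V = 64.9 nV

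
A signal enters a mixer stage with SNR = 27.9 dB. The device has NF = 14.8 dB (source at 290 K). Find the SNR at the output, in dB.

13.1 dB

By definition F = SNR_in/SNR_out, so in dB: SNR_out = SNR_in − NF
SNR_out = 27.9 − 14.8 = 13.1 dB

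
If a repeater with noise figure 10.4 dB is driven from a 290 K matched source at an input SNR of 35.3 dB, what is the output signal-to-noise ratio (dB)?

24.9 dB

By definition F = SNR_in/SNR_out, so in dB: SNR_out = SNR_in − NF
SNR_out = 35.3 − 10.4 = 24.9 dB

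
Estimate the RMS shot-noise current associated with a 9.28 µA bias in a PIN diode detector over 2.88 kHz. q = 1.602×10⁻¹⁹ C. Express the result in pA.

92.5 pA

I_n = √(2qI·B)
2qI·B = 2 × 1.602×10⁻¹⁹ × 9.28×10⁻⁶ × 2.88×10³ = 8.56×10⁻²¹ A²
I_n = √(8.56×10⁻²¹) = 9.25×10⁻¹¹ A = 92.5 pA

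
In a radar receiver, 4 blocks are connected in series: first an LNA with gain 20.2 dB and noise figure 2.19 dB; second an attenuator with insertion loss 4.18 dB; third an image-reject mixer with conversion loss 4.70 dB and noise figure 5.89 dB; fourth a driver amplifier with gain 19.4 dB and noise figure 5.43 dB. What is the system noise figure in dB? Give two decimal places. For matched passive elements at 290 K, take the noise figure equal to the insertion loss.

2.85 dB

Convert to linear (a loss of L dB is a gain of −L dB): F_i = 10^(NF_i/10), G_i = 10^(G_i,dB/10)
  Stage 1: F_1 = 10^(2.19/10) = 1.656, G_1 = 10^(20.2/10) = 104.7
  Stage 2: F_2 = 10^(4.18/10) = 2.618, G_2 = 10^(−4.18/10) = 0.3819
  Stage 3: F_3 = 10^(5.89/10) = 3.882, G_3 = 10^(−4.70/10) = 0.3388
  Stage 4: F_4 = 10^(5.43/10) = 3.491, G_4 = 10^(19.4/10) = 87.10
Friis cascade:
  F = 1.656 + (2.618 − 1)/104.7 + (3.882 − 1)/39.99 + (3.491 − 1)/13.55 = 1.927
NF = 10 log₁₀(1.927) = 2.85 dB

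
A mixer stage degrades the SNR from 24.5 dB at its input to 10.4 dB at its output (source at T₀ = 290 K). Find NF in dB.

14.1 dB

NF (dB) = SNR_in(dB) − SNR_out(dB) when the source is at T₀
NF = 24.5 − 10.4 = 14.1 dB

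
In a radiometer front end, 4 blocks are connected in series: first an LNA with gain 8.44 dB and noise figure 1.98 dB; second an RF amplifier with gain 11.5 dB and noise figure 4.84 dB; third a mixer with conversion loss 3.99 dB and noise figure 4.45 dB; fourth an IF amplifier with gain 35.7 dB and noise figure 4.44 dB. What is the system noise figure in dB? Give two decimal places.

2.87 dB

Convert to linear (a loss of L dB is a gain of −L dB): F_i = 10^(NF_i/10), G_i = 10^(G_i,dB/10)
  Stage 1: F_1 = 10^(1.98/10) = 1.578, G_1 = 10^(8.44/10) = 6.982
  Stage 2: F_2 = 10^(4.84/10) = 3.048, G_2 = 10^(11.5/10) = 14.13
  Stage 3: F_3 = 10^(4.45/10) = 2.786, G_3 = 10^(−3.99/10) = 0.3990
  Stage 4: F_4 = 10^(4.44/10) = 2.780, G_4 = 10^(35.7/10) = 3715
Friis cascade:
  F = 1.578 + (3.048 − 1)/6.982 + (2.786 − 1)/98.63 + (2.780 − 1)/39.36 = 1.934
NF = 10 log₁₀(1.934) = 2.87 dB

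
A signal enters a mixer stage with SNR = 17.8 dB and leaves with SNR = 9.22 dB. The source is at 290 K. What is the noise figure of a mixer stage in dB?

8.58 dB

NF (dB) = SNR_in(dB) − SNR_out(dB) when the source is at T₀
NF = 17.8 − 9.22 = 8.58 dB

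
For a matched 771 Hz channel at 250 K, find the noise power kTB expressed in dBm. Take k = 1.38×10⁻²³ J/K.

P_n = kTB = 1.38×10⁻²³ × 250 × 7.71×10² = 2.66×10⁻¹⁸ W
In dBm: 10 log₁₀(2.66×10⁻¹⁸ / 10⁻³) = −145.8 dBm

−145.8 dBm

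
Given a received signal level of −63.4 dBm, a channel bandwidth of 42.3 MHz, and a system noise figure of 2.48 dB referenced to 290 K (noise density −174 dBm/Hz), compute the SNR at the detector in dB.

31.9 dB

Noise floor: N = −174 + 10 log₁₀(B) + NF
10 log₁₀(4.23×10⁷) = 76.26 dB
N = −174 + 76.26 + 2.48 = −95.26 dBm
SNR = P_sig − N = −63.4 − (−95.26) = 31.86 dB → 31.9 dB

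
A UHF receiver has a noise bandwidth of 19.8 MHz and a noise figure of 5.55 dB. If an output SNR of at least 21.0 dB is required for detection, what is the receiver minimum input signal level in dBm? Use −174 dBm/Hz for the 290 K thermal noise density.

−74.5 dBm

Sensitivity = −174 + 10 log₁₀(B) + NF + SNR_min
= −174 + 72.97 + 5.55 + 21.0
= −74.48 dBm → −74.5 dBm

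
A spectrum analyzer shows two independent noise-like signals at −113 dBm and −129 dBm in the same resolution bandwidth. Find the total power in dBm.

Convert to linear, add, convert back:
P₁ = 5.01×10⁻¹⁵ W, P₂ = 1.26×10⁻¹⁶ W
P_tot = 5.14×10⁻¹⁵ W → 10 log₁₀(P_tot / 10⁻³) = −112.9 dBm

−112.9 dBm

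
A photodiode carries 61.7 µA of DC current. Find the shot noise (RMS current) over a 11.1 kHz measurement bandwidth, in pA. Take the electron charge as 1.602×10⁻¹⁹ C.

468 pA

I_n = √(2qI·B)
2qI·B = 2 × 1.602×10⁻¹⁹ × 6.17×10⁻⁵ × 1.11×10⁴ = 2.19×10⁻¹⁹ A²
I_n = √(2.19×10⁻¹⁹) = 4.68×10⁻¹⁰ A = 468 pA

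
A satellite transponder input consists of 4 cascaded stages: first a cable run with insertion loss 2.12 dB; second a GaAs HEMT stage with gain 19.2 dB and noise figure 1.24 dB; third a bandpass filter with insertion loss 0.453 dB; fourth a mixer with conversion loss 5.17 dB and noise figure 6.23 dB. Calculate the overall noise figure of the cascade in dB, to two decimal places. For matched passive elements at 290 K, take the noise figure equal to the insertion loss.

3.50 dB

Convert to linear (a loss of L dB is a gain of −L dB): F_i = 10^(NF_i/10), G_i = 10^(G_i,dB/10)
  Stage 1: F_1 = 10^(2.12/10) = 1.629, G_1 = 10^(−2.12/10) = 0.6138
  Stage 2: F_2 = 10^(1.24/10) = 1.330, G_2 = 10^(19.2/10) = 83.18
  Stage 3: F_3 = 10^(0.453/10) = 1.110, G_3 = 10^(−0.453/10) = 0.9009
  Stage 4: F_4 = 10^(6.23/10) = 4.198, G_4 = 10^(−5.17/10) = 0.3041
Friis cascade:
  F = 1.629 + (1.330 − 1)/0.6138 + (1.110 − 1)/51.05 + (4.198 − 1)/45.99 = 2.239
NF = 10 log₁₀(2.239) = 3.50 dB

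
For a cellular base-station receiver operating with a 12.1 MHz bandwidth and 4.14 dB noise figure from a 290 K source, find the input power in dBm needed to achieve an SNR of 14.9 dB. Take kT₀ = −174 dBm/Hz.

−84.1 dBm

Sensitivity = −174 + 10 log₁₀(B) + NF + SNR_min
= −174 + 70.83 + 4.14 + 14.9
= −84.13 dBm → −84.1 dBm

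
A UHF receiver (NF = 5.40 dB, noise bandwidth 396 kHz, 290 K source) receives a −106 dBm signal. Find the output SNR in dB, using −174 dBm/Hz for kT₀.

Noise floor: N = −174 + 10 log₁₀(B) + NF
10 log₁₀(3.96×10⁵) = 55.98 dB
N = −174 + 55.98 + 5.40 = −112.62 dBm
SNR = P_sig − N = −106 − (−112.62) = 6.62 dB → 6.6 dB

6.6 dB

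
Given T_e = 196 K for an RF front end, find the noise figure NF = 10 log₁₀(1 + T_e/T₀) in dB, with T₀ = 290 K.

2.24 dB

F = 1 + T_e/T₀ = 1 + 196/290 = 1.67586
NF = 10 log₁₀(1.67586) = 2.24 dB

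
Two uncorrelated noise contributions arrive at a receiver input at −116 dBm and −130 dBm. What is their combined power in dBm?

−115.8 dBm

Convert to linear, add, convert back:
P₁ = 2.51×10⁻¹⁵ W, P₂ = 1.00×10⁻¹⁶ W
P_tot = 2.61×10⁻¹⁵ W → 10 log₁₀(P_tot / 10⁻³) = −115.8 dBm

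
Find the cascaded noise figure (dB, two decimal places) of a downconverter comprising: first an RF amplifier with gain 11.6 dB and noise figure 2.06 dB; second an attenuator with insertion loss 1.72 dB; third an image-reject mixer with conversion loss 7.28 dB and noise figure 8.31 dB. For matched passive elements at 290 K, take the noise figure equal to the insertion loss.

3.49 dB

Convert to linear (a loss of L dB is a gain of −L dB): F_i = 10^(NF_i/10), G_i = 10^(G_i,dB/10)
  Stage 1: F_1 = 10^(2.06/10) = 1.607, G_1 = 10^(11.6/10) = 14.45
  Stage 2: F_2 = 10^(1.72/10) = 1.486, G_2 = 10^(−1.72/10) = 0.6730
  Stage 3: F_3 = 10^(8.31/10) = 6.776, G_3 = 10^(−7.28/10) = 0.1871
Friis cascade:
  F = 1.607 + (1.486 − 1)/14.45 + (6.776 − 1)/9.727 = 2.234
NF = 10 log₁₀(2.234) = 3.49 dB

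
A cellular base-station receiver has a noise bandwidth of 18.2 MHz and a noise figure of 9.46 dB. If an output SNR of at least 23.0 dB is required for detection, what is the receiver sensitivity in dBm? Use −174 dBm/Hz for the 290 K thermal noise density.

Sensitivity = −174 + 10 log₁₀(B) + NF + SNR_min
= −174 + 72.6 + 9.46 + 23.0
= −68.94 dBm → −68.9 dBm

−68.9 dBm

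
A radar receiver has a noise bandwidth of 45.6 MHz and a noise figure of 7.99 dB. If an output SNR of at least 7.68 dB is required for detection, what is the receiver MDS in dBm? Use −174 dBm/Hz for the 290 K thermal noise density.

−81.7 dBm

Sensitivity = −174 + 10 log₁₀(B) + NF + SNR_min
= −174 + 76.59 + 7.99 + 7.68
= −81.74 dBm → −81.7 dBm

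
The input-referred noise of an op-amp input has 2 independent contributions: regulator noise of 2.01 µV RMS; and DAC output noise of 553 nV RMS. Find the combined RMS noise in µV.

2.08 µV

Uncorrelated sources add in power (mean-square): V_tot = √(ΣV_i²)
V_tot = √[(2.01×10⁻⁶)² + (5.53×10⁻⁷)²] = 2.08×10⁻⁶ V = 2.08 µV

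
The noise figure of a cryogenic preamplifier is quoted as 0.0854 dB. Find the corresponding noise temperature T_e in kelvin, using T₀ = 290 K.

5.76 K

F = 10^(0.0854/10) = 1.01986
T_e = (F − 1)·T₀ = (1.01986 − 1) × 290 = 5.76 K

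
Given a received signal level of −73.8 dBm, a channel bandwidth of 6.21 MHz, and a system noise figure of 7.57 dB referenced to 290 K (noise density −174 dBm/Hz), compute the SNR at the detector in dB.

24.7 dB

Noise floor: N = −174 + 10 log₁₀(B) + NF
10 log₁₀(6.21×10⁶) = 67.93 dB
N = −174 + 67.93 + 7.57 = −98.50 dBm
SNR = P_sig − N = −73.8 − (−98.50) = 24.70 dB → 24.7 dB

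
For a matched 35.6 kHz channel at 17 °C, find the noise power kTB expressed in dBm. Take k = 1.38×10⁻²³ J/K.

−128.5 dBm

T = 17 °C + 273.15 = 290.15 K
P_n = kTB = 1.38×10⁻²³ × 290.15 × 3.56×10⁴ = 1.43×10⁻¹⁶ W
In dBm: 10 log₁₀(1.43×10⁻¹⁶ / 10⁻³) = −128.5 dBm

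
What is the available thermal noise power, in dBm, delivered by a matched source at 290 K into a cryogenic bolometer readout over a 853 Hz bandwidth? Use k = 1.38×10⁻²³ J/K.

−144.7 dBm

P_n = kTB = 1.38×10⁻²³ × 290 × 8.53×10² = 3.41×10⁻¹⁸ W
In dBm: 10 log₁₀(3.41×10⁻¹⁸ / 10⁻³) = −144.7 dBm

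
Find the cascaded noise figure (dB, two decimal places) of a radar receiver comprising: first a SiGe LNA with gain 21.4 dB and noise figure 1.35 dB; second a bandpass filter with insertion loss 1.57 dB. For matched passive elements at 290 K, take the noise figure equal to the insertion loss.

Convert to linear (a loss of L dB is a gain of −L dB): F_i = 10^(NF_i/10), G_i = 10^(G_i,dB/10)
  Stage 1: F_1 = 10^(1.35/10) = 1.365, G_1 = 10^(21.4/10) = 138.0
  Stage 2: F_2 = 10^(1.57/10) = 1.435, G_2 = 10^(−1.57/10) = 0.6966
Friis cascade:
  F = 1.365 + (1.435 − 1)/138.0 = 1.368
NF = 10 log₁₀(1.368) = 1.36 dB

1.36 dB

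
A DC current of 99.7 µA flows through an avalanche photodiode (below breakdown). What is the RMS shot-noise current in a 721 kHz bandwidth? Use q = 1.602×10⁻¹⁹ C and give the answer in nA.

I_n = √(2qI·B)
2qI·B = 2 × 1.602×10⁻¹⁹ × 9.97×10⁻⁵ × 7.21×10⁵ = 2.30×10⁻¹⁷ A²
I_n = √(2.30×10⁻¹⁷) = 4.80×10⁻⁹ A = 4.80 nA

4.80 nA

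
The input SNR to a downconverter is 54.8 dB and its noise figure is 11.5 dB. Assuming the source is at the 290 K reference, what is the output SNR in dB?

By definition F = SNR_in/SNR_out, so in dB: SNR_out = SNR_in − NF
SNR_out = 54.8 − 11.5 = 43.3 dB

43.3 dB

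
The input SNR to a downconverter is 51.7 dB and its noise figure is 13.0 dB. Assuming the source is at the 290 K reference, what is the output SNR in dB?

38.7 dB

By definition F = SNR_in/SNR_out, so in dB: SNR_out = SNR_in − NF
SNR_out = 51.7 − 13.0 = 38.7 dB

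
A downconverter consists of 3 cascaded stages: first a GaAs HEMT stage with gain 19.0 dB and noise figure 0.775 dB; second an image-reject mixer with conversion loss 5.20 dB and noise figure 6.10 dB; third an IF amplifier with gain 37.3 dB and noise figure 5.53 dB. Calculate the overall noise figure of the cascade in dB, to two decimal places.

Convert to linear (a loss of L dB is a gain of −L dB): F_i = 10^(NF_i/10), G_i = 10^(G_i,dB/10)
  Stage 1: F_1 = 10^(0.775/10) = 1.195, G_1 = 10^(19.0/10) = 79.43
  Stage 2: F_2 = 10^(6.10/10) = 4.074, G_2 = 10^(−5.20/10) = 0.3020
  Stage 3: F_3 = 10^(5.53/10) = 3.573, G_3 = 10^(37.3/10) = 5370
Friis cascade:
  F = 1.195 + (4.074 − 1)/79.43 + (3.573 − 1)/23.99 = 1.341
NF = 10 log₁₀(1.341) = 1.28 dB

1.28 dB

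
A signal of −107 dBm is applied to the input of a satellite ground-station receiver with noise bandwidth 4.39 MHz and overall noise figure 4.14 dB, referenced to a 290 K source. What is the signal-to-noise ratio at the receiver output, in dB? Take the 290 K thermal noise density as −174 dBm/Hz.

Noise floor: N = −174 + 10 log₁₀(B) + NF
10 log₁₀(4.39×10⁶) = 66.42 dB
N = −174 + 66.42 + 4.14 = −103.44 dBm
SNR = P_sig − N = −107 − (−103.44) = −3.56 dB → −3.6 dB

−3.6 dB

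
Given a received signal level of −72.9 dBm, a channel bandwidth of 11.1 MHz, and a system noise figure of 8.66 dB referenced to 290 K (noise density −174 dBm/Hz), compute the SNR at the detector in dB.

22.0 dB

Noise floor: N = −174 + 10 log₁₀(B) + NF
10 log₁₀(1.11×10⁷) = 70.45 dB
N = −174 + 70.45 + 8.66 = −94.89 dBm
SNR = P_sig − N = −72.9 − (−94.89) = 21.99 dB → 22.0 dB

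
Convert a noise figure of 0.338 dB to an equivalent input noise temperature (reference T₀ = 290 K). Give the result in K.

F = 10^(0.338/10) = 1.08094
T_e = (F − 1)·T₀ = (1.08094 − 1) × 290 = 23.5 K

23.5 K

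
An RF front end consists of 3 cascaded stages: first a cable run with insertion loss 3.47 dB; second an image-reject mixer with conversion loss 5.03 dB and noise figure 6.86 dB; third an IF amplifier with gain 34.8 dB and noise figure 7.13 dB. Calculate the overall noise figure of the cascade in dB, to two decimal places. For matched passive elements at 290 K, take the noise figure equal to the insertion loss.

Convert to linear (a loss of L dB is a gain of −L dB): F_i = 10^(NF_i/10), G_i = 10^(G_i,dB/10)
  Stage 1: F_1 = 10^(3.47/10) = 2.223, G_1 = 10^(−3.47/10) = 0.4498
  Stage 2: F_2 = 10^(6.86/10) = 4.853, G_2 = 10^(−5.03/10) = 0.3141
  Stage 3: F_3 = 10^(7.13/10) = 5.164, G_3 = 10^(34.8/10) = 3020
Friis cascade:
  F = 2.223 + (4.853 − 1)/0.4498 + (5.164 − 1)/0.1413 = 40.27
NF = 10 log₁₀(40.27) = 16.05 dB

16.05 dB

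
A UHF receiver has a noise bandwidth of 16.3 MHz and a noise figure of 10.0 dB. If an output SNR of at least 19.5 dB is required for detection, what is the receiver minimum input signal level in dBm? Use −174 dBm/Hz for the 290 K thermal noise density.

Sensitivity = −174 + 10 log₁₀(B) + NF + SNR_min
= −174 + 72.12 + 10.0 + 19.5
= −72.38 dBm → −72.4 dBm

−72.4 dBm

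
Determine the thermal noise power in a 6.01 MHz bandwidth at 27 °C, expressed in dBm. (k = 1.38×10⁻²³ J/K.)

T = 27 °C + 273.15 = 300.15 K
P_n = kTB = 1.38×10⁻²³ × 300.15 × 6.01×10⁶ = 2.49×10⁻¹⁴ W
In dBm: 10 log₁₀(2.49×10⁻¹⁴ / 10⁻³) = −106.0 dBm

−106.0 dBm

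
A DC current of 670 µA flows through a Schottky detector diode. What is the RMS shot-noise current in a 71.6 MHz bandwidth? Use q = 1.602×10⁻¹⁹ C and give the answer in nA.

124 nA

I_n = √(2qI·B)
2qI·B = 2 × 1.602×10⁻¹⁹ × 6.70×10⁻⁴ × 7.16×10⁷ = 1.54×10⁻¹⁴ A²
I_n = √(1.54×10⁻¹⁴) = 1.24×10⁻⁷ A = 124 nA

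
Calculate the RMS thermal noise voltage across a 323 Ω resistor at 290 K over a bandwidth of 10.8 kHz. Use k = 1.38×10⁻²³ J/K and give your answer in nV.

V_n = √(4kTRB)
4kTRB = 4 × 1.38×10⁻²³ × 290 × 3.23×10² × 1.08×10⁴ = 5.58×10⁻¹⁴ V²
V_n = √(5.58×10⁻¹⁴) = 2.36×10⁻⁷ V = 236 nV

236 nV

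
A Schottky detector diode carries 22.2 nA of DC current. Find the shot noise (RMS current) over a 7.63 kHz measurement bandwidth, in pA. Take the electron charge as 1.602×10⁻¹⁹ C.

7.37 pA

I_n = √(2qI·B)
2qI·B = 2 × 1.602×10⁻¹⁹ × 2.22×10⁻⁸ × 7.63×10³ = 5.43×10⁻²³ A²
I_n = √(5.43×10⁻²³) = 7.37×10⁻¹² A = 7.37 pA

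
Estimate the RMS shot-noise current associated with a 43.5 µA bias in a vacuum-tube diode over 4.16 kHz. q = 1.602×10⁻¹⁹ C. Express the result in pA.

I_n = √(2qI·B)
2qI·B = 2 × 1.602×10⁻¹⁹ × 4.35×10⁻⁵ × 4.16×10³ = 5.80×10⁻²⁰ A²
I_n = √(5.80×10⁻²⁰) = 2.41×10⁻¹⁰ A = 241 pA

241 pA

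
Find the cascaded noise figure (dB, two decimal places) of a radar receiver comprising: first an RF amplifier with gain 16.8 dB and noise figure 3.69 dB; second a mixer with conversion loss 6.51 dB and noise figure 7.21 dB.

Convert to linear (a loss of L dB is a gain of −L dB): F_i = 10^(NF_i/10), G_i = 10^(G_i,dB/10)
  Stage 1: F_1 = 10^(3.69/10) = 2.339, G_1 = 10^(16.8/10) = 47.86
  Stage 2: F_2 = 10^(7.21/10) = 5.260, G_2 = 10^(−6.51/10) = 0.2234
Friis cascade:
  F = 2.339 + (5.260 − 1)/47.86 = 2.428
NF = 10 log₁₀(2.428) = 3.85 dB

3.85 dB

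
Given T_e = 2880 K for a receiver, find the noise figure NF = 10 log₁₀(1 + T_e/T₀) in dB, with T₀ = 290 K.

10.39 dB

F = 1 + T_e/T₀ = 1 + 2880/290 = 10.931
NF = 10 log₁₀(10.931) = 10.39 dB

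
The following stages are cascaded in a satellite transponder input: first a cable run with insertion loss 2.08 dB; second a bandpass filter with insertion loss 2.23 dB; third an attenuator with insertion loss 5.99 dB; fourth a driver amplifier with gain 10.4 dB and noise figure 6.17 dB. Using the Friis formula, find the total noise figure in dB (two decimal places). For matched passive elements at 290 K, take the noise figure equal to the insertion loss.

Convert to linear (a loss of L dB is a gain of −L dB): F_i = 10^(NF_i/10), G_i = 10^(G_i,dB/10)
  Stage 1: F_1 = 10^(2.08/10) = 1.614, G_1 = 10^(−2.08/10) = 0.6194
  Stage 2: F_2 = 10^(2.23/10) = 1.671, G_2 = 10^(−2.23/10) = 0.5984
  Stage 3: F_3 = 10^(5.99/10) = 3.972, G_3 = 10^(−5.99/10) = 0.2518
  Stage 4: F_4 = 10^(6.17/10) = 4.140, G_4 = 10^(10.4/10) = 10.96
Friis cascade:
  F = 1.614 + (1.671 − 1)/0.6194 + (3.972 − 1)/0.3707 + (4.140 − 1)/0.09333 = 44.36
NF = 10 log₁₀(44.36) = 16.47 dB

16.47 dB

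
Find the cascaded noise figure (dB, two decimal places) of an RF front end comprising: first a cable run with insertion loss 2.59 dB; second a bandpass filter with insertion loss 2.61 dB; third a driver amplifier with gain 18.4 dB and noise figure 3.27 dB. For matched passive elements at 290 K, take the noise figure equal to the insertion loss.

8.47 dB

Convert to linear (a loss of L dB is a gain of −L dB): F_i = 10^(NF_i/10), G_i = 10^(G_i,dB/10)
  Stage 1: F_1 = 10^(2.59/10) = 1.816, G_1 = 10^(−2.59/10) = 0.5508
  Stage 2: F_2 = 10^(2.61/10) = 1.824, G_2 = 10^(−2.61/10) = 0.5483
  Stage 3: F_3 = 10^(3.27/10) = 2.123, G_3 = 10^(18.4/10) = 69.18
Friis cascade:
  F = 1.816 + (1.824 − 1)/0.5508 + (2.123 − 1)/0.3020 = 7.031
NF = 10 log₁₀(7.031) = 8.47 dB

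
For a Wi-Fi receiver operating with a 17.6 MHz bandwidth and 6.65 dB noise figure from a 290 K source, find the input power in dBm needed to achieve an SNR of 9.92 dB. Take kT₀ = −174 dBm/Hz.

Sensitivity = −174 + 10 log₁₀(B) + NF + SNR_min
= −174 + 72.46 + 6.65 + 9.92
= −84.97 dBm → −85.0 dBm

−85.0 dBm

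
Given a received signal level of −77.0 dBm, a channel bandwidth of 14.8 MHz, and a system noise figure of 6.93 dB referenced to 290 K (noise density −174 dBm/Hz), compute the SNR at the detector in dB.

Noise floor: N = −174 + 10 log₁₀(B) + NF
10 log₁₀(1.48×10⁷) = 71.7 dB
N = −174 + 71.7 + 6.93 = −95.37 dBm
SNR = P_sig − N = −77.0 − (−95.37) = 18.37 dB → 18.4 dB

18.4 dB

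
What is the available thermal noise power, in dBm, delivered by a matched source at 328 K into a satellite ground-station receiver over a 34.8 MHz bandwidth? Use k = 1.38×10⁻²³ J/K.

P_n = kTB = 1.38×10⁻²³ × 328 × 3.48×10⁷ = 1.58×10⁻¹³ W
In dBm: 10 log₁₀(1.58×10⁻¹³ / 10⁻³) = −98.0 dBm

−98.0 dBm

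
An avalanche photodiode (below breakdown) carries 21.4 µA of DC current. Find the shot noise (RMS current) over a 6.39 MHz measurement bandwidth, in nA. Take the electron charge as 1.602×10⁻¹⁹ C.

I_n = √(2qI·B)
2qI·B = 2 × 1.602×10⁻¹⁹ × 2.14×10⁻⁵ × 6.39×10⁶ = 4.38×10⁻¹⁷ A²
I_n = √(4.38×10⁻¹⁷) = 6.62×10⁻⁹ A = 6.62 nA

6.62 nA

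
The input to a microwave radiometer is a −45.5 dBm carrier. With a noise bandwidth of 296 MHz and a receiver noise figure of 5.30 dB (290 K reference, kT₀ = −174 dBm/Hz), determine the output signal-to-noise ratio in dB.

Noise floor: N = −174 + 10 log₁₀(B) + NF
10 log₁₀(2.96×10⁸) = 84.71 dB
N = −174 + 84.71 + 5.30 = −83.99 dBm
SNR = P_sig − N = −45.5 − (−83.99) = 38.49 dB → 38.5 dB

38.5 dB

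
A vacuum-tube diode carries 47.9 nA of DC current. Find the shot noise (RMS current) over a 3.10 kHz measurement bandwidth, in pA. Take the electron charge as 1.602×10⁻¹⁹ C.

I_n = √(2qI·B)
2qI·B = 2 × 1.602×10⁻¹⁹ × 4.79×10⁻⁸ × 3.10×10³ = 4.76×10⁻²³ A²
I_n = √(4.76×10⁻²³) = 6.90×10⁻¹² A = 6.90 pA

6.90 pA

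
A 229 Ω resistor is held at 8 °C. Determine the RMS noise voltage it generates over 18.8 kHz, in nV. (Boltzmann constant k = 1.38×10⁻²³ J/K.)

T = 8 °C + 273.15 = 281.15 K
V_n = √(4kTRB)
4kTRB = 4 × 1.38×10⁻²³ × 281.15 × 2.29×10² × 1.88×10⁴ = 6.68×10⁻¹⁴ V²
V_n = √(6.68×10⁻¹⁴) = 2.58×10⁻⁷ V = 258 nV

258 nV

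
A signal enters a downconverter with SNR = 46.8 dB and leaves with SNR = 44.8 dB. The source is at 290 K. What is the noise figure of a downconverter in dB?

2.0 dB

NF (dB) = SNR_in(dB) − SNR_out(dB) when the source is at T₀
NF = 46.8 − 44.8 = 2.0 dB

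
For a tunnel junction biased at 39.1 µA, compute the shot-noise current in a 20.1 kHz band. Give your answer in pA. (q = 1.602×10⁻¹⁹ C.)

I_n = √(2qI·B)
2qI·B = 2 × 1.602×10⁻¹⁹ × 3.91×10⁻⁵ × 2.01×10⁴ = 2.52×10⁻¹⁹ A²
I_n = √(2.52×10⁻¹⁹) = 5.02×10⁻¹⁰ A = 502 pA

502 pA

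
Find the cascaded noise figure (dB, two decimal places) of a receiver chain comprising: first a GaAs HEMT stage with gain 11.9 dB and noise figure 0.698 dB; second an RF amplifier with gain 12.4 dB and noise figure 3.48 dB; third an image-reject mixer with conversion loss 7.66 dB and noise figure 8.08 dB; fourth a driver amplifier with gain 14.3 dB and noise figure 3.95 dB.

Convert to linear (a loss of L dB is a gain of −L dB): F_i = 10^(NF_i/10), G_i = 10^(G_i,dB/10)
  Stage 1: F_1 = 10^(0.698/10) = 1.174, G_1 = 10^(11.9/10) = 15.49
  Stage 2: F_2 = 10^(3.48/10) = 2.228, G_2 = 10^(12.4/10) = 17.38
  Stage 3: F_3 = 10^(8.08/10) = 6.427, G_3 = 10^(−7.66/10) = 0.1714
  Stage 4: F_4 = 10^(3.95/10) = 2.483, G_4 = 10^(14.3/10) = 26.92
Friis cascade:
  F = 1.174 + (2.228 − 1)/15.49 + (6.427 − 1)/269.2 + (2.483 − 1)/46.13 = 1.306
NF = 10 log₁₀(1.306) = 1.16 dB

1.16 dB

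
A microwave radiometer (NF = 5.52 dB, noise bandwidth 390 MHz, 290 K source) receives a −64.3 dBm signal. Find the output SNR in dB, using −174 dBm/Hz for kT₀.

18.3 dB

Noise floor: N = −174 + 10 log₁₀(B) + NF
10 log₁₀(3.90×10⁸) = 85.91 dB
N = −174 + 85.91 + 5.52 = −82.57 dBm
SNR = P_sig − N = −64.3 − (−82.57) = 18.27 dB → 18.3 dB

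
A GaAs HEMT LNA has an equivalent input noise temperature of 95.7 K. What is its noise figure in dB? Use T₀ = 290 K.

1.24 dB

F = 1 + T_e/T₀ = 1 + 95.7/290 = 1.33
NF = 10 log₁₀(1.33) = 1.24 dB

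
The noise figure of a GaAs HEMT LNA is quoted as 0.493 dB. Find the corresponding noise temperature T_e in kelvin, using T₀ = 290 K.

34.9 K

F = 10^(0.493/10) = 1.12021
T_e = (F − 1)·T₀ = (1.12021 − 1) × 290 = 34.9 K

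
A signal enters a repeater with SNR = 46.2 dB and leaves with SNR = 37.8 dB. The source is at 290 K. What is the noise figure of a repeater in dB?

8.4 dB

NF (dB) = SNR_in(dB) − SNR_out(dB) when the source is at T₀
NF = 46.2 − 37.8 = 8.4 dB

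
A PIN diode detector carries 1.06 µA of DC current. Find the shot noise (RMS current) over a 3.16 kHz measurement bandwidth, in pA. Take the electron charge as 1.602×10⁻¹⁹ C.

I_n = √(2qI·B)
2qI·B = 2 × 1.602×10⁻¹⁹ × 1.06×10⁻⁶ × 3.16×10³ = 1.07×10⁻²¹ A²
I_n = √(1.07×10⁻²¹) = 3.28×10⁻¹¹ A = 32.8 pA

32.8 pA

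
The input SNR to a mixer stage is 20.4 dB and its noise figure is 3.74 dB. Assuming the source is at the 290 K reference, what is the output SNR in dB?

16.66 dB

By definition F = SNR_in/SNR_out, so in dB: SNR_out = SNR_in − NF
SNR_out = 20.4 − 3.74 = 16.66 dB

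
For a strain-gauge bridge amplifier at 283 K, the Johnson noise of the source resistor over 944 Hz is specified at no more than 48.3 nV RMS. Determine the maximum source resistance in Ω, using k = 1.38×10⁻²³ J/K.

158 Ω

Johnson–Nyquist: V_n = √(4kTRB) ⇒ R = V_n² / (4kTB)
4kTB = 4 × 1.38×10⁻²³ × 283 × 9.44×10² = 1.47×10⁻¹⁷
R = (4.83×10⁻⁸)² / 1.47×10⁻¹⁷ = 1.58×10² Ω = 158 Ω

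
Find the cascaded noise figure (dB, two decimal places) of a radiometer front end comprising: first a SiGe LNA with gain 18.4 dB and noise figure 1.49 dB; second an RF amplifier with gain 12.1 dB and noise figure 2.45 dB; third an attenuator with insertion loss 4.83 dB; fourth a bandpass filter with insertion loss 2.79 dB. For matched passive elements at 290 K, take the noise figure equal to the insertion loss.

Convert to linear (a loss of L dB is a gain of −L dB): F_i = 10^(NF_i/10), G_i = 10^(G_i,dB/10)
  Stage 1: F_1 = 10^(1.49/10) = 1.409, G_1 = 10^(18.4/10) = 69.18
  Stage 2: F_2 = 10^(2.45/10) = 1.758, G_2 = 10^(12.1/10) = 16.22
  Stage 3: F_3 = 10^(4.83/10) = 3.041, G_3 = 10^(−4.83/10) = 0.3289
  Stage 4: F_4 = 10^(2.79/10) = 1.901, G_4 = 10^(−2.79/10) = 0.5260
Friis cascade:
  F = 1.409 + (1.758 − 1)/69.18 + (3.041 − 1)/1122 + (1.901 − 1)/369.0 = 1.425
NF = 10 log₁₀(1.425) = 1.54 dB

1.54 dB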